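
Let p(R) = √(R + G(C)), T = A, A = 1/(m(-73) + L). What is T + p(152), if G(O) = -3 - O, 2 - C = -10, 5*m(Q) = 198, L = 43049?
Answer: 5/215443 + √137 ≈ 11.705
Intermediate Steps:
m(Q) = 198/5 (m(Q) = (⅕)*198 = 198/5)
C = 12 (C = 2 - 1*(-10) = 2 + 10 = 12)
A = 5/215443 (A = 1/(198/5 + 43049) = 1/(215443/5) = 5/215443 ≈ 2.3208e-5)
T = 5/215443 ≈ 2.3208e-5
p(R) = √(-15 + R) (p(R) = √(R + (-3 - 1*12)) = √(R + (-3 - 12)) = √(R - 15) = √(-15 + R))
T + p(152) = 5/215443 + √(-15 + 152) = 5/215443 + √137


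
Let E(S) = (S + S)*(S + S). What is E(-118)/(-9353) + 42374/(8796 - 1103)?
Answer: -32145306/71952629 ≈ -0.44676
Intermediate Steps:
E(S) = 4*S**2 (E(S) = (2*S)*(2*S) = 4*S**2)
E(-118)/(-9353) + 42374/(8796 - 1103) = (4*(-118)**2)/(-9353) + 42374/(8796 - 1103) = (4*13924)*(-1/9353) + 42374/7693 = 55696*(-1/9353) + 42374*(1/7693) = -55696/9353 + 42374/7693 = -32145306/71952629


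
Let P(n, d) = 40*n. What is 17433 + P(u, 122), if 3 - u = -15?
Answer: 18153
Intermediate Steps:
u = 18 (u = 3 - 1*(-15) = 3 + 15 = 18)
17433 + P(u, 122) = 17433 + 40*18 = 17433 + 720 = 18153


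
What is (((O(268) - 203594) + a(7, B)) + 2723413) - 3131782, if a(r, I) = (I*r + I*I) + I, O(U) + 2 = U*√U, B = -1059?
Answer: 501044 + 536*√67 ≈ 5.0543e+5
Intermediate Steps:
O(U) = -2 + U^(3/2) (O(U) = -2 + U*√U = -2 + U^(3/2))
a(r, I) = I + I² + I*r (a(r, I) = (I*r + I²) + I = (I² + I*r) + I = I + I² + I*r)
(((O(268) - 203594) + a(7, B)) + 2723413) - 3131782 = ((((-2 + 268^(3/2)) - 203594) - 1059*(1 - 1059 + 7)) + 2723413) - 3131782 = ((((-2 + 536*√67) - 203594) - 1059*(-1051)) + 2723413) - 3131782 = (((-203596 + 536*√67) + 1113009) + 2723413) - 3131782 = ((909413 + 536*√67) + 2723413) - 3131782 = (3632826 + 536*√67) - 3131782 = 501044 + 536*√67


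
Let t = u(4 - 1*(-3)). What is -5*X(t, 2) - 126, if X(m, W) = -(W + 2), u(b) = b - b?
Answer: -106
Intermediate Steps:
u(b) = 0
t = 0
X(m, W) = -2 - W (X(m, W) = -(2 + W) = -2 - W)
-5*X(t, 2) - 126 = -5*(-2 - 1*2) - 126 = -5*(-2 - 2) - 126 = -5*(-4) - 126 = 20 - 126 = -106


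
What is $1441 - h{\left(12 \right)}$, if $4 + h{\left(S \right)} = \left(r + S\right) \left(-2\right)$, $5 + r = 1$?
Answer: $1461$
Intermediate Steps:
$r = -4$ ($r = -5 + 1 = -4$)
$h{\left(S \right)} = 4 - 2 S$ ($h{\left(S \right)} = -4 + \left(-4 + S\right) \left(-2\right) = -4 - \left(-8 + 2 S\right) = 4 - 2 S$)
$1441 - h{\left(12 \right)} = 1441 - \left(4 - 24\right) = 1441 - -20 = 1441 + 20 = 1461$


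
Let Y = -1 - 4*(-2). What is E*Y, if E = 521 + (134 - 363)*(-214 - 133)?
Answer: 559888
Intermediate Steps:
Y = 7 (Y = -1 + 8 = 7)
E = 79984 (E = 521 - 229*(-347) = 521 + 79463 = 79984)
E*Y = 79984*7 = 559888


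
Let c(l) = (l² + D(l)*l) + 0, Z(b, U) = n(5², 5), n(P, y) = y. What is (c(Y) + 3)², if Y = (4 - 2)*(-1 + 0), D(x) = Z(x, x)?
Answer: 9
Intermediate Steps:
Z(b, U) = 5
D(x) = 5
Y = -2 (Y = 2*(-1) = -2)
c(l) = l² + 5*l (c(l) = (l² + 5*l) + 0 = l² + 5*l)
(c(Y) + 3)² = (-2*(5 - 2) + 3)² = (-2*3 + 3)² = (-6 + 3)² = (-3)² = 9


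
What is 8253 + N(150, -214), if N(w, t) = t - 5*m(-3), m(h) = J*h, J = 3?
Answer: 8084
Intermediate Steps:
m(h) = 3*h
N(w, t) = 45 + t (N(w, t) = t - 15*(-3) = t - 5*(-9) = t + 45 = 45 + t)
8253 + N(150, -214) = 8253 + (45 - 214) = 8253 - 169 = 8084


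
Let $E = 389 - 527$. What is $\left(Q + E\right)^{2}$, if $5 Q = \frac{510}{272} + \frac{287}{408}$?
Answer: $\frac{4916393689}{260100} \approx 18902.0$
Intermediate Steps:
$Q = \frac{263}{510}$ ($Q = \frac{\frac{510}{272} + \frac{287}{408}}{5} = \frac{510 \cdot \frac{1}{272} + 287 \cdot \frac{1}{408}}{5} = \frac{\frac{15}{8} + \frac{287}{408}}{5} = \frac{1}{5} \cdot \frac{263}{102} = \frac{263}{510} \approx 0.51569$)
$E = -138$ ($E = 389 - 527 = -138$)
$\left(Q + E\right)^{2} = \left(\frac{263}{510} - 138\right)^{2} = \left(- \frac{70117}{510}\right)^{2} = \frac{4916393689}{260100}$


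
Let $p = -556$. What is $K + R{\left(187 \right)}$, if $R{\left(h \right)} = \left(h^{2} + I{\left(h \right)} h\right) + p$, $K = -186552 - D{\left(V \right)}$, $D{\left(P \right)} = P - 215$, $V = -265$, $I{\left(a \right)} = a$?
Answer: $-116690$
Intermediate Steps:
$D{\left(P \right)} = -215 + P$
$K = -186072$ ($K = -186552 - \left(-215 - 265\right) = -186552 - -480 = -186552 + 480 = -186072$)
$R{\left(h \right)} = -556 + 2 h^{2}$ ($R{\left(h \right)} = \left(h^{2} + h h\right) - 556 = \left(h^{2} + h^{2}\right) - 556 = 2 h^{2} - 556 = -556 + 2 h^{2}$)
$K + R{\left(187 \right)} = -186072 - \left(556 - 2 \cdot 187^{2}\right) = -186072 + \left(-556 + 2 \cdot 34969\right) = -186072 + \left(-556 + 69938\right) = -186072 + 69382 = -116690$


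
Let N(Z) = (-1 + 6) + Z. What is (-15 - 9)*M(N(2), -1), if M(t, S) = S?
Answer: 24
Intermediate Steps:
N(Z) = 5 + Z
(-15 - 9)*M(N(2), -1) = (-15 - 9)*(-1) = -24*(-1) = 24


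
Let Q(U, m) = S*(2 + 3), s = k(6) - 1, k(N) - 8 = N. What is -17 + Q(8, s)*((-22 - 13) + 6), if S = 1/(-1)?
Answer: 128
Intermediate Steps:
k(N) = 8 + N
S = -1
s = 13 (s = (8 + 6) - 1 = 14 - 1 = 13)
Q(U, m) = -5 (Q(U, m) = -(2 + 3) = -1*5 = -5)
-17 + Q(8, s)*((-22 - 13) + 6) = -17 - 5*((-22 - 13) + 6) = -17 - 5*(-35 + 6) = -17 - 5*(-29) = -17 + 145 = 128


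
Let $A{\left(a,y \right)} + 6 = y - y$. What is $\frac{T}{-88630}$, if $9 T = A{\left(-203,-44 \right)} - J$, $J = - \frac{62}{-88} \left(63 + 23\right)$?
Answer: $\frac{293}{3509748} \approx 8.3482 \cdot 10^{-5}$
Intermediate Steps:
$A{\left(a,y \right)} = -6$ ($A{\left(a,y \right)} = -6 + \left(y - y\right) = -6 + 0 = -6$)
$J = \frac{1333}{22}$ ($J = \left(-62\right) \left(- \frac{1}{88}\right) 86 = \frac{31}{44} \cdot 86 = \frac{1333}{22} \approx 60.591$)
$T = - \frac{1465}{198}$ ($T = \frac{-6 - \frac{1333}{22}}{9} = \frac{1}{9} \left(- \frac{1465}{22}\right) = - \frac{1465}{198} \approx -7.399$)
$\frac{T}{-88630} = - \frac{1465}{198 \left(-88630\right)} = \left(- \frac{1465}{198}\right) \left(- \frac{1}{88630}\right) = \frac{293}{3509748}$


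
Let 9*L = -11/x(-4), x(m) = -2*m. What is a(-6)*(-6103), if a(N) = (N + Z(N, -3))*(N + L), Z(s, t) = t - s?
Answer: -2703629/24 ≈ -1.1265e+5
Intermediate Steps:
L = -11/72 (L = (-11/((-2*(-4))))/9 = (-11/8)/9 = (-11*⅛)/9 = (⅑)*(-11/8) = -11/72 ≈ -0.15278)
a(N) = 11/24 - 3*N (a(N) = (N + (-3 - N))*(N - 11/72) = -3*(-11/72 + N) = 11/24 - 3*N)
a(-6)*(-6103) = (11/24 - 3*(-6))*(-6103) = (11/24 + 18)*(-6103) = (443/24)*(-6103) = -2703629/24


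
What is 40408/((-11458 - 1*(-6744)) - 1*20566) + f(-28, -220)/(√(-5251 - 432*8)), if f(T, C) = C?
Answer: -5051/3160 + 220*I*√8707/8707 ≈ -1.5984 + 2.3577*I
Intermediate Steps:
40408/((-11458 - 1*(-6744)) - 1*20566) + f(-28, -220)/(√(-5251 - 432*8)) = 40408/((-11458 - 1*(-6744)) - 1*20566) - 220/√(-5251 - 432*8) = 40408/((-11458 + 6744) - 20566) - 220/√(-5251 - 3456) = 40408/(-4714 - 20566) - 220*(-I*√8707/8707) = 40408/(-25280) - 220*(-I*√8707/8707) = 40408*(-1/25280) - (-220)*I*√8707/8707 = -5051/3160 + 220*I*√8707/8707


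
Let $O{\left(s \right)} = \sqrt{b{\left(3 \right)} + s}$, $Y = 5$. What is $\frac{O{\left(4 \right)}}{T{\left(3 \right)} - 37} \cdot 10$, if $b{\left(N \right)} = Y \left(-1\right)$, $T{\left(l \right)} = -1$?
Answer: $- \frac{5 i}{19} \approx - 0.26316 i$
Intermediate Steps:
$b{\left(N \right)} = -5$ ($b{\left(N \right)} = 5 \left(-1\right) = -5$)
$O{\left(s \right)} = \sqrt{-5 + s}$
$\frac{O{\left(4 \right)}}{T{\left(3 \right)} - 37} \cdot 10 = \frac{\sqrt{-5 + 4}}{-1 - 37} \cdot 10 = \frac{\sqrt{-1}}{-38} \cdot 10 = i \left(- \frac{1}{38}\right) 10 = - \frac{i}{38} \cdot 10 = - \frac{5 i}{19}$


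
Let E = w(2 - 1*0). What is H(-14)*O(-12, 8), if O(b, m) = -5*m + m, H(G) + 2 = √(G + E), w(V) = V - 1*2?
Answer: 64 - 32*I*√14 ≈ 64.0 - 119.73*I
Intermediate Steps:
w(V) = -2 + V (w(V) = V - 2 = -2 + V)
E = 0 (E = -2 + (2 - 1*0) = -2 + (2 + 0) = -2 + 2 = 0)
H(G) = -2 + √G (H(G) = -2 + √(G + 0) = -2 + √G)
O(b, m) = -4*m
H(-14)*O(-12, 8) = (-2 + √(-14))*(-4*8) = (-2 + I*√14)*(-32) = 64 - 32*I*√14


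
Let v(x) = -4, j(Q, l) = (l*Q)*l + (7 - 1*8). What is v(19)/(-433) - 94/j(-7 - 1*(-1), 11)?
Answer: 43610/314791 ≈ 0.13854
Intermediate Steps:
j(Q, l) = -1 + Q*l**2 (j(Q, l) = (Q*l)*l + (7 - 8) = Q*l**2 - 1 = -1 + Q*l**2)
v(19)/(-433) - 94/j(-7 - 1*(-1), 11) = -4/(-433) - 94/(-1 + (-7 - 1*(-1))*11**2) = -4*(-1/433) - 94/(-1 + (-7 + 1)*121) = 4/433 - 94/(-1 - 6*121) = 4/433 - 94/(-1 - 726) = 4/433 - 94/(-727) = 4/433 - 94*(-1/727) = 4/433 + 94/727 = 43610/314791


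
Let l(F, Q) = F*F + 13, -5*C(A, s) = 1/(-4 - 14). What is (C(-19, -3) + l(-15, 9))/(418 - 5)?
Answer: 21421/37170 ≈ 0.57630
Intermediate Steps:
C(A, s) = 1/90 (C(A, s) = -1/(5*(-4 - 14)) = -1/5/(-18) = -1/5*(-1/18) = 1/90)
l(F, Q) = 13 + F**2 (l(F, Q) = F**2 + 13 = 13 + F**2)
(C(-19, -3) + l(-15, 9))/(418 - 5) = (1/90 + (13 + (-15)**2))/(418 - 5) = (1/90 + (13 + 225))/413 = (1/90 + 238)*(1/413) = (21421/90)*(1/413) = 21421/37170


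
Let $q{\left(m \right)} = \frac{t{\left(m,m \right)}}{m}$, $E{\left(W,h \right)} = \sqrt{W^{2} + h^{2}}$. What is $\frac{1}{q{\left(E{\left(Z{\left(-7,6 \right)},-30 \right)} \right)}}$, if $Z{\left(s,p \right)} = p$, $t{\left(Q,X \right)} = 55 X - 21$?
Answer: $\frac{5720}{314551} + \frac{14 \sqrt{26}}{314551} \approx 0.018412$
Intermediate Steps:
$t{\left(Q,X \right)} = -21 + 55 X$
$q{\left(m \right)} = \frac{-21 + 55 m}{m}$
$\frac{1}{q{\left(E{\left(Z{\left(-7,6 \right)},-30 \right)} \right)}} = \frac{1}{55 - \frac{21}{\sqrt{6^{2} + \left(-30\right)^{2}}}} = \frac{1}{55 - \frac{21}{\sqrt{36 + 900}}} = \frac{1}{55 - \frac{21}{\sqrt{936}}} = \frac{1}{55 - \frac{21}{6 \sqrt{26}}} = \frac{1}{55 - 21 \frac{\sqrt{26}}{156}} = \frac{1}{55 - \frac{7 \sqrt{26}}{52}}$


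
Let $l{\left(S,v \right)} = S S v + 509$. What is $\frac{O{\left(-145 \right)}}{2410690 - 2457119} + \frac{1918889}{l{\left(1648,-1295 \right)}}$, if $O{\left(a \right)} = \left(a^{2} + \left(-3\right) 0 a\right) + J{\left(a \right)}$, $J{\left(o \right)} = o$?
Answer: $- \frac{2535380664409}{5630869368771} \approx -0.45026$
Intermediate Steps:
$l{\left(S,v \right)} = 509 + v S^{2}$ ($l{\left(S,v \right)} = S^{2} v + 509 = v S^{2} + 509 = 509 + v S^{2}$)
$O{\left(a \right)} = a + a^{2}$ ($O{\left(a \right)} = \left(a^{2} + \left(-3\right) 0 a\right) + a = \left(a^{2} + 0 a\right) + a = \left(a^{2} + 0\right) + a = a^{2} + a = a + a^{2}$)
$\frac{O{\left(-145 \right)}}{2410690 - 2457119} + \frac{1918889}{l{\left(1648,-1295 \right)}} = \frac{\left(-145\right) \left(1 - 145\right)}{2410690 - 2457119} + \frac{1918889}{509 - 1295 \cdot 1648^{2}} = \frac{\left(-145\right) \left(-144\right)}{2410690 - 2457119} + \frac{1918889}{509 - 3517095680} = \frac{20880}{-46429} + \frac{1918889}{509 - 3517095680} = 20880 \left(- \frac{1}{46429}\right) + \frac{1918889}{-3517095171} = - \frac{720}{1601} + 1918889 \left(- \frac{1}{3517095171}\right) = - \frac{720}{1601} - \frac{1918889}{3517095171} = - \frac{2535380664409}{5630869368771}$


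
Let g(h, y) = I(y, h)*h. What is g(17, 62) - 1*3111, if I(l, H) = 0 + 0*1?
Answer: -3111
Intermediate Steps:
I(l, H) = 0 (I(l, H) = 0 + 0 = 0)
g(h, y) = 0 (g(h, y) = 0*h = 0)
g(17, 62) - 1*3111 = 0 - 1*3111 = 0 - 3111 = -3111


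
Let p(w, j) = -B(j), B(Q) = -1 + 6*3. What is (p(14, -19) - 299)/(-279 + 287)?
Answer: -79/2 ≈ -39.500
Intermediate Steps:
B(Q) = 17 (B(Q) = -1 + 18 = 17)
p(w, j) = -17 (p(w, j) = -1*17 = -17)
(p(14, -19) - 299)/(-279 + 287) = (-17 - 299)/(-279 + 287) = -316/8 = -316*1/8 = -79/2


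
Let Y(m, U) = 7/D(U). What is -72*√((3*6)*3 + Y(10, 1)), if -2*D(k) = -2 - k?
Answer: -96*√33 ≈ -551.48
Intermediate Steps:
D(k) = 1 + k/2 (D(k) = -(-2 - k)/2 = 1 + k/2)
Y(m, U) = 7/(1 + U/2)
-72*√((3*6)*3 + Y(10, 1)) = -72*√((3*6)*3 + 14/(2 + 1)) = -72*√(18*3 + 14/3) = -72*√(54 + 14*(⅓)) = -72*√(54 + 14/3) = -96*√33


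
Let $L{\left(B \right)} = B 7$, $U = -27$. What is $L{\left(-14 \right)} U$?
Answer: $2646$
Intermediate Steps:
$L{\left(B \right)} = 7 B$
$L{\left(-14 \right)} U = 7 \left(-14\right) \left(-27\right) = \left(-98\right) \left(-27\right) = 2646$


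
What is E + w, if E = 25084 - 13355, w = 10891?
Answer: 22620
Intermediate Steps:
E = 11729
E + w = 11729 + 10891 = 22620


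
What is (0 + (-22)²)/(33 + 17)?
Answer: 242/25 ≈ 9.6800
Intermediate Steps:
(0 + (-22)²)/(33 + 17) = (0 + 484)/50 = 484*(1/50) = 242/25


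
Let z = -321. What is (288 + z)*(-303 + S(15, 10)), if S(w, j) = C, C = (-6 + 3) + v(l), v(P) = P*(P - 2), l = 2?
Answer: 10098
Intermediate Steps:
v(P) = P*(-2 + P)
C = -3 (C = (-6 + 3) + 2*(-2 + 2) = -3 + 2*0 = -3 + 0 = -3)
S(w, j) = -3
(288 + z)*(-303 + S(15, 10)) = (288 - 321)*(-303 - 3) = -33*(-306) = 10098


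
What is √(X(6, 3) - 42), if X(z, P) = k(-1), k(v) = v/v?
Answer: I*√41 ≈ 6.4031*I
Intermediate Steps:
k(v) = 1
X(z, P) = 1
√(X(6, 3) - 42) = √(1 - 42) = √(-41) = I*√41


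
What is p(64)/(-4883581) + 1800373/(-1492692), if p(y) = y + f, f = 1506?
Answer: -8794610902153/7289682290052 ≈ -1.2064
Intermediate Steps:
p(y) = 1506 + y (p(y) = y + 1506 = 1506 + y)
p(64)/(-4883581) + 1800373/(-1492692) = (1506 + 64)/(-4883581) + 1800373/(-1492692) = 1570*(-1/4883581) + 1800373*(-1/1492692) = -1570/4883581 - 1800373/1492692 = -8794610902153/7289682290052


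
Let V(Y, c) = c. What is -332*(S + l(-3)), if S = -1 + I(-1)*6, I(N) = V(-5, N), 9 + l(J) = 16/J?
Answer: 21248/3 ≈ 7082.7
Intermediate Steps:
l(J) = -9 + 16/J
I(N) = N
S = -7 (S = -1 - 1*6 = -1 - 6 = -7)
-332*(S + l(-3)) = -332*(-7 + (-9 + 16/(-3))) = -332*(-7 + (-9 + 16*(-⅓))) = -332*(-7 + (-9 - 16/3)) = -332*(-7 - 43/3) = -332*(-64/3) = 21248/3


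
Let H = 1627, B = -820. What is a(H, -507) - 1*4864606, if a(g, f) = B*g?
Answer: -6198746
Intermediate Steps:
a(g, f) = -820*g
a(H, -507) - 1*4864606 = -820*1627 - 1*4864606 = -1334140 - 4864606 = -6198746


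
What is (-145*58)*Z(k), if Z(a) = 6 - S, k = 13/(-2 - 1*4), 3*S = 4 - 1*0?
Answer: -117740/3 ≈ -39247.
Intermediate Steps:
S = 4/3 (S = (4 - 1*0)/3 = (4 + 0)/3 = (⅓)*4 = 4/3 ≈ 1.3333)
k = -13/6 (k = 13/(-2 - 4) = 13/(-6) = 13*(-⅙) = -13/6 ≈ -2.1667)
Z(a) = 14/3 (Z(a) = 6 - 1*4/3 = 6 - 4/3 = 14/3)
(-145*58)*Z(k) = -145*58*(14/3) = -8410*14/3 = -117740/3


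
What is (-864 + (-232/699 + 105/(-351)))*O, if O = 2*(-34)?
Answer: 1602808076/27261 ≈ 58795.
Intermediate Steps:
O = -68
(-864 + (-232/699 + 105/(-351)))*O = (-864 + (-232/699 + 105/(-351)))*(-68) = (-864 + (-232*1/699 + 105*(-1/351)))*(-68) = (-864 + (-232/699 - 35/117))*(-68) = (-864 - 17203/27261)*(-68) = -23570707/27261*(-68) = 1602808076/27261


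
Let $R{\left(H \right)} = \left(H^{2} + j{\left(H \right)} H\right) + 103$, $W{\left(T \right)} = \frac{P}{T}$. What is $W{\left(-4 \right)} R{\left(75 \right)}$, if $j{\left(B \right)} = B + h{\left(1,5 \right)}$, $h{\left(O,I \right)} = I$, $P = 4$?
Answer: $-11728$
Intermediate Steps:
$j{\left(B \right)} = 5 + B$ ($j{\left(B \right)} = B + 5 = 5 + B$)
$W{\left(T \right)} = \frac{4}{T}$
$R{\left(H \right)} = 103 + H^{2} + H \left(5 + H\right)$ ($R{\left(H \right)} = \left(H^{2} + \left(5 + H\right) H\right) + 103 = \left(H^{2} + H \left(5 + H\right)\right) + 103 = 103 + H^{2} + H \left(5 + H\right)$)
$W{\left(-4 \right)} R{\left(75 \right)} = \frac{4}{-4} \left(103 + 75^{2} + 75 \left(5 + 75\right)\right) = 4 \left(- \frac{1}{4}\right) \left(103 + 5625 + 75 \cdot 80\right) = - (103 + 5625 + 6000) = \left(-1\right) 11728 = -11728$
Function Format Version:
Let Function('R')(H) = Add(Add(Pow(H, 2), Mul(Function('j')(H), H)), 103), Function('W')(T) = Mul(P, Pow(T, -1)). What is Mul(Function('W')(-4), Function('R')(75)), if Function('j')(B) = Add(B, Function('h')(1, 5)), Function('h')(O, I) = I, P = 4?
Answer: -11728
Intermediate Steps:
Function('j')(B) = Add(5, B) (Function('j')(B) = Add(B, 5) = Add(5, B))
Function('W')(T) = Mul(4, Pow(T, -1))
Function('R')(H) = Add(103, Pow(H, 2), Mul(H, Add(5, H))) (Function('R')(H) = Add(Add(Pow(H, 2), Mul(Add(5, H), H)), 103) = Add(Add(Pow(H, 2), Mul(H, Add(5, H))), 103) = Add(103, Pow(H, 2), Mul(H, Add(5, H))))
Mul(Function('W')(-4), Function('R')(75)) = Mul(Mul(4, Pow(-4, -1)), Add(103, Pow(75, 2), Mul(75, Add(5, 75)))) = Mul(Mul(4, Rational(-1, 4)), Add(103, 5625, Mul(75, 80))) = Mul(-1, Add(103, 5625, 6000)) = Mul(-1, 11728) = -11728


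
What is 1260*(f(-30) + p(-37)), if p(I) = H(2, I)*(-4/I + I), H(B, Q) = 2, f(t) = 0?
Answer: -3439800/37 ≈ -92968.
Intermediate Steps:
p(I) = -8/I + 2*I (p(I) = 2*(-4/I + I) = 2*(I - 4/I) = -8/I + 2*I)
1260*(f(-30) + p(-37)) = 1260*(0 + (-8/(-37) + 2*(-37))) = 1260*(0 + (-8*(-1/37) - 74)) = 1260*(0 + (8/37 - 74)) = 1260*(0 - 2730/37) = 1260*(-2730/37) = -3439800/37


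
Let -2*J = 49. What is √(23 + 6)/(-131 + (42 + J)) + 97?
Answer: 97 - 2*√29/227 ≈ 96.953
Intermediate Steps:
J = -49/2 (J = -½*49 = -49/2 ≈ -24.500)
√(23 + 6)/(-131 + (42 + J)) + 97 = √(23 + 6)/(-131 + (42 - 49/2)) + 97 = √29/(-131 + 35/2) + 97 = √29/(-227/2) + 97 = √29*(-2/227) + 97 = -2*√29/227 + 97 = 97 - 2*√29/227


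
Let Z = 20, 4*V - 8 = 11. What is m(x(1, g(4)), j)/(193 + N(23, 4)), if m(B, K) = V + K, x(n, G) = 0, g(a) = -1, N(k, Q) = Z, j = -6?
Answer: -5/852 ≈ -0.0058685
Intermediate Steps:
V = 19/4 (V = 2 + (1/4)*11 = 2 + 11/4 = 19/4 ≈ 4.7500)
N(k, Q) = 20
m(B, K) = 19/4 + K
m(x(1, g(4)), j)/(193 + N(23, 4)) = (19/4 - 6)/(193 + 20) = -5/4/213 = -5/4*1/213 = -5/852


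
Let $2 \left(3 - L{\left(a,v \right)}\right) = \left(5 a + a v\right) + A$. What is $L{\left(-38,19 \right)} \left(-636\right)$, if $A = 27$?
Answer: $-283338$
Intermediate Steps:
$L{\left(a,v \right)} = - \frac{21}{2} - \frac{5 a}{2} - \frac{a v}{2}$ ($L{\left(a,v \right)} = 3 - \frac{\left(5 a + a v\right) + 27}{2} = 3 - \frac{27 + 5 a + a v}{2} = 3 - \left(\frac{27}{2} + \frac{5 a}{2} + \frac{a v}{2}\right) = - \frac{21}{2} - \frac{5 a}{2} - \frac{a v}{2}$)
$L{\left(-38,19 \right)} \left(-636\right) = \left(- \frac{21}{2} - -95 - \left(-19\right) 19\right) \left(-636\right) = \left(- \frac{21}{2} + 95 + 361\right) \left(-636\right) = \frac{891}{2} \left(-636\right) = -283338$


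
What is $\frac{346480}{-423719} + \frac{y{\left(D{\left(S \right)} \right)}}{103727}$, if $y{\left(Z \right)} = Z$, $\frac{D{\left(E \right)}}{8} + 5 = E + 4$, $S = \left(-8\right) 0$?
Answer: $- \frac{35942720712}{43951100713} \approx -0.81779$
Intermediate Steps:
$S = 0$
$D{\left(E \right)} = -8 + 8 E$ ($D{\left(E \right)} = -40 + 8 \left(E + 4\right) = -40 + 8 \left(4 + E\right) = -40 + \left(32 + 8 E\right) = -8 + 8 E$)
$\frac{346480}{-423719} + \frac{y{\left(D{\left(S \right)} \right)}}{103727} = \frac{346480}{-423719} + \frac{-8 + 8 \cdot 0}{103727} = 346480 \left(- \frac{1}{423719}\right) + \left(-8 + 0\right) \frac{1}{103727} = - \frac{346480}{423719} - \frac{8}{103727} = - \frac{35942720712}{43951100713}$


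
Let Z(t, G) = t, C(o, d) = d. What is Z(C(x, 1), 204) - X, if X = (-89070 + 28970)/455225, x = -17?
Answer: 20613/18209 ≈ 1.1320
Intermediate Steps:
X = -2404/18209 (X = -60100*1/455225 = -2404/18209 ≈ -0.13202)
Z(C(x, 1), 204) - X = 1 - 1*(-2404/18209) = 1 + 2404/18209 = 20613/18209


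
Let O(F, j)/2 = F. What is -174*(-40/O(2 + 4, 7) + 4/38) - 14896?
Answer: -272352/19 ≈ -14334.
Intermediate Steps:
O(F, j) = 2*F
-174*(-40/O(2 + 4, 7) + 4/38) - 14896 = -174*(-40*1/(2*(2 + 4)) + 4/38) - 14896 = -174*(-40/(2*6) + 4*(1/38)) - 14896 = -174*(-40/12 + 2/19) - 14896 = -174*(-40*1/12 + 2/19) - 14896 = -174*(-10/3 + 2/19) - 14896 = -174*(-184/57) - 14896 = 10672/19 - 14896 = -272352/19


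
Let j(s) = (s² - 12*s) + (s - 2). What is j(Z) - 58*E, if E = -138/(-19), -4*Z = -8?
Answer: -8384/19 ≈ -441.26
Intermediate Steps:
Z = 2 (Z = -¼*(-8) = 2)
j(s) = -2 + s² - 11*s (j(s) = (s² - 12*s) + (-2 + s) = -2 + s² - 11*s)
E = 138/19 (E = -138*(-1/19) = 138/19 ≈ 7.2632)
j(Z) - 58*E = (-2 + 2² - 11*2) - 58*138/19 = (-2 + 4 - 22) - 8004/19 = -20 - 8004/19 = -8384/19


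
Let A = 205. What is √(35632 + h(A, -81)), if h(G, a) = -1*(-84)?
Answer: 2*√8929 ≈ 188.99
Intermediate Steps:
h(G, a) = 84
√(35632 + h(A, -81)) = √(35632 + 84) = √35716 = 2*√8929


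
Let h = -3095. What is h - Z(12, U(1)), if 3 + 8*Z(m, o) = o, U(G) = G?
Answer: -12379/4 ≈ -3094.8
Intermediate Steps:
Z(m, o) = -3/8 + o/8
h - Z(12, U(1)) = -3095 - (-3/8 + (⅛)*1) = -3095 - (-3/8 + ⅛) = -3095 - 1*(-¼) = -3095 + ¼ = -12379/4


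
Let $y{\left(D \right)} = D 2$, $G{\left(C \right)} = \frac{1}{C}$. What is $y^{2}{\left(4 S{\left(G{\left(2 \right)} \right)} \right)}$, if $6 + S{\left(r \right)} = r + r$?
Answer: $1600$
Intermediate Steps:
$S{\left(r \right)} = -6 + 2 r$ ($S{\left(r \right)} = -6 + \left(r + r\right) = -6 + 2 r$)
$y{\left(D \right)} = 2 D$
$y^{2}{\left(4 S{\left(G{\left(2 \right)} \right)} \right)} = \left(2 \cdot 4 \left(-6 + \frac{2}{2}\right)\right)^{2} = \left(2 \cdot 4 \left(-6 + 2 \cdot \frac{1}{2}\right)\right)^{2} = \left(2 \cdot 4 \left(-6 + 1\right)\right)^{2} = \left(2 \cdot 4 \left(-5\right)\right)^{2} = \left(2 \left(-20\right)\right)^{2} = \left(-40\right)^{2} = 1600$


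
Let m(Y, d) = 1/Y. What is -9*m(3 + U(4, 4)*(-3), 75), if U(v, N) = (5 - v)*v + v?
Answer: 3/7 ≈ 0.42857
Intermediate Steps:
U(v, N) = v + v*(5 - v) (U(v, N) = v*(5 - v) + v = v + v*(5 - v))
-9*m(3 + U(4, 4)*(-3), 75) = -9/(3 + (4*(6 - 1*4))*(-3)) = -9/(3 + (4*(6 - 4))*(-3)) = -9/(3 + (4*2)*(-3)) = -9/(3 + 8*(-3)) = -9/(3 - 24) = -9/(-21) = -9*(-1/21) = 3/7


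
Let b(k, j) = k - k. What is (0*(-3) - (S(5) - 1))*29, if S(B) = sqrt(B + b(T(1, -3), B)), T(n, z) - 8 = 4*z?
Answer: 29 - 29*sqrt(5) ≈ -35.846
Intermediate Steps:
T(n, z) = 8 + 4*z
b(k, j) = 0
S(B) = sqrt(B) (S(B) = sqrt(B + 0) = sqrt(B))
(0*(-3) - (S(5) - 1))*29 = (0*(-3) - (sqrt(5) - 1))*29 = (0 - (-1 + sqrt(5)))*29 = (0 + (1 - sqrt(5)))*29 = (1 - sqrt(5))*29 = 29 - 29*sqrt(5)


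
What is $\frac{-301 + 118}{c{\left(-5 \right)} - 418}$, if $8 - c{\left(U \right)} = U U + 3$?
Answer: $\frac{61}{146} \approx 0.41781$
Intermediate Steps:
$c{\left(U \right)} = 5 - U^{2}$ ($c{\left(U \right)} = 8 - \left(U U + 3\right) = 8 - \left(U^{2} + 3\right) = 8 - \left(3 + U^{2}\right) = 5 - U^{2}$)
$\frac{-301 + 118}{c{\left(-5 \right)} - 418} = \frac{-301 + 118}{\left(5 - \left(-5\right)^{2}\right) - 418} = - \frac{183}{\left(5 - 25\right) - 418} = - \frac{183}{-20 - 418} = - \frac{183}{-438} = \left(-183\right) \left(- \frac{1}{438}\right) = \frac{61}{146}$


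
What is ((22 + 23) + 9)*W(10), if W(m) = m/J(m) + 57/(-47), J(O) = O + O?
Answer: -1809/47 ≈ -38.489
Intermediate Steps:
J(O) = 2*O
W(m) = -67/94 (W(m) = m/((2*m)) + 57/(-47) = m*(1/(2*m)) + 57*(-1/47) = 1/2 - 57/47 = -67/94)
((22 + 23) + 9)*W(10) = ((22 + 23) + 9)*(-67/94) = (45 + 9)*(-67/94) = 54*(-67/94) = -1809/47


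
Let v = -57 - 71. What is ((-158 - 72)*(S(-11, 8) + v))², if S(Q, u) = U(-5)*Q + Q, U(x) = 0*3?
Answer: 1022080900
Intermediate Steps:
U(x) = 0
S(Q, u) = Q (S(Q, u) = 0*Q + Q = 0 + Q = Q)
v = -128
((-158 - 72)*(S(-11, 8) + v))² = ((-158 - 72)*(-11 - 128))² = (-230*(-139))² = 31970² = 1022080900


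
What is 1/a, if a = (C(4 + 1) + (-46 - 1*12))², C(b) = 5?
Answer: 1/2809 ≈ 0.00035600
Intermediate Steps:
a = 2809 (a = (5 + (-46 - 1*12))² = (5 + (-46 - 12))² = (5 - 58)² = (-53)² = 2809)
1/a = 1/2809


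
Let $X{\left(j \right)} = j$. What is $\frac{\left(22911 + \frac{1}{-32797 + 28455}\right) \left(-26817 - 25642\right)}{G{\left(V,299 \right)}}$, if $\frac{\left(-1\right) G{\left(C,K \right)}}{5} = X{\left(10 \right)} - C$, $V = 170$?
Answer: $- \frac{5218598290499}{3473600} \approx -1.5024 \cdot 10^{6}$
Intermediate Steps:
$G{\left(C,K \right)} = -50 + 5 C$ ($G{\left(C,K \right)} = - 5 \left(10 - C\right) = -50 + 5 C$)
$\frac{\left(22911 + \frac{1}{-32797 + 28455}\right) \left(-26817 - 25642\right)}{G{\left(V,299 \right)}} = \frac{\left(22911 + \frac{1}{-32797 + 28455}\right) \left(-26817 - 25642\right)}{-50 + 5 \cdot 170} = \frac{\left(22911 + \frac{1}{-4342}\right) \left(-52459\right)}{-50 + 850} = \frac{\left(22911 - \frac{1}{4342}\right) \left(-52459\right)}{800} = \frac{99479561}{4342} \left(-52459\right) \frac{1}{800} = \left(- \frac{5218598290499}{4342}\right) \frac{1}{800} = - \frac{5218598290499}{3473600}$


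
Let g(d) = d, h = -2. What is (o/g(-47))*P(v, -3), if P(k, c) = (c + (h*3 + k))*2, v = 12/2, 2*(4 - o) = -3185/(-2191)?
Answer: 6147/14711 ≈ 0.41785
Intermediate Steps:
o = 2049/626 (o = 4 - (-3185)/(2*(-2191)) = 4 - (-3185)*(-1)/(2*2191) = 4 - ½*455/313 = 4 - 455/626 = 2049/626 ≈ 3.2732)
v = 6 (v = 12*(½) = 6)
P(k, c) = -12 + 2*c + 2*k (P(k, c) = (c + (-2*3 + k))*2 = (c + (-6 + k))*2 = (-6 + c + k)*2 = -12 + 2*c + 2*k)
(o/g(-47))*P(v, -3) = ((2049/626)/(-47))*(-12 + 2*(-3) + 2*6) = ((2049/626)*(-1/47))*(-12 - 6 + 12) = -2049/29422*(-6) = 6147/14711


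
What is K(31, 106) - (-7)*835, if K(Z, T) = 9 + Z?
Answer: 5885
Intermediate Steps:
K(31, 106) - (-7)*835 = (9 + 31) - (-7)*835 = 40 - 1*(-5845) = 40 + 5845 = 5885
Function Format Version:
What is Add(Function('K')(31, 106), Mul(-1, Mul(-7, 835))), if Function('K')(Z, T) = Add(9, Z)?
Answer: 5885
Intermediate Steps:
Add(Function('K')(31, 106), Mul(-1, Mul(-7, 835))) = Add(Add(9, 31), Mul(-1, Mul(-7, 835))) = Add(40, Mul(-1, -5845)) = Add(40, 5845) = 5885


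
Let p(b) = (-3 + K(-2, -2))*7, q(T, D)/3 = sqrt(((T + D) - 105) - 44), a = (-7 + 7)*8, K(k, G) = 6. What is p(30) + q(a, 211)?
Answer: 21 + 3*sqrt(62) ≈ 44.622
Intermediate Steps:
a = 0 (a = 0*8 = 0)
q(T, D) = 3*sqrt(-149 + D + T) (q(T, D) = 3*sqrt(((T + D) - 105) - 44) = 3*sqrt(((D + T) - 105) - 44) = 3*sqrt((-105 + D + T) - 44) = 3*sqrt(-149 + D + T))
p(b) = 21 (p(b) = (-3 + 6)*7 = 3*7 = 21)
p(30) + q(a, 211) = 21 + 3*sqrt(-149 + 211 + 0) = 21 + 3*sqrt(62)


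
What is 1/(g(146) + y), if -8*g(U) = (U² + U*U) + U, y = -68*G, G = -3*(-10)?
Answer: -4/29549 ≈ -0.00013537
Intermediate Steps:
G = 30
y = -2040 (y = -68*30 = -2040)
g(U) = -U²/4 - U/8 (g(U) = -((U² + U*U) + U)/8 = -((U² + U²) + U)/8 = -(2*U² + U)/8 = -(U + 2*U²)/8 = -U²/4 - U/8)
1/(g(146) + y) = 1/(-⅛*146*(1 + 2*146) - 2040) = 1/(-⅛*146*(1 + 292) - 2040) = 1/(-⅛*146*293 - 2040) = 1/(-21389/4 - 2040) = 1/(-29549/4) = -4/29549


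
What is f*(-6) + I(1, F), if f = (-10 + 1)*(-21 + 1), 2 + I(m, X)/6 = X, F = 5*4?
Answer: -972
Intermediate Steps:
F = 20
I(m, X) = -12 + 6*X
f = 180 (f = -9*(-20) = 180)
f*(-6) + I(1, F) = 180*(-6) + (-12 + 6*20) = -1080 + (-12 + 120) = -1080 + 108 = -972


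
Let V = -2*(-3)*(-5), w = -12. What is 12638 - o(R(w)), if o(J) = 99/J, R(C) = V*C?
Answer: 505509/40 ≈ 12638.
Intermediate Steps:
V = -30 (V = 6*(-5) = -30)
R(C) = -30*C
12638 - o(R(w)) = 12638 - 99/((-30*(-12))) = 12638 - 99/360 = 12638 - 1*11/40 = 12638 - 11/40 = 505509/40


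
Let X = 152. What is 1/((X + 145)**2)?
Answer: 1/88209 ≈ 1.1337e-5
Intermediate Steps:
1/((X + 145)**2) = 1/((152 + 145)**2) = 1/(297**2) = 1/88209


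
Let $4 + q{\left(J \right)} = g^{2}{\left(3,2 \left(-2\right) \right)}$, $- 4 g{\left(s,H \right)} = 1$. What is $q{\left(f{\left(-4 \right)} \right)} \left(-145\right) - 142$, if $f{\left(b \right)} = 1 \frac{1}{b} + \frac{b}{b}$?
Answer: $\frac{6863}{16} \approx 428.94$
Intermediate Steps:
$g{\left(s,H \right)} = - \frac{1}{4}$ ($g{\left(s,H \right)} = \left(- \frac{1}{4}\right) 1 = - \frac{1}{4}$)
$f{\left(b \right)} = 1 + \frac{1}{b}$ ($f{\left(b \right)} = \frac{1}{b} + 1 = 1 + \frac{1}{b}$)
$q{\left(J \right)} = - \frac{63}{16}$ ($q{\left(J \right)} = -4 + \left(- \frac{1}{4}\right)^{2} = -4 + \frac{1}{16} = - \frac{63}{16}$)
$q{\left(f{\left(-4 \right)} \right)} \left(-145\right) - 142 = \left(- \frac{63}{16}\right) \left(-145\right) - 142 = \frac{9135}{16} - 142 = \frac{6863}{16}$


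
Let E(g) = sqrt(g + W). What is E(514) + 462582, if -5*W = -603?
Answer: 462582 + sqrt(15865)/5 ≈ 4.6261e+5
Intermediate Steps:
W = 603/5 (W = -1/5*(-603) = 603/5 ≈ 120.60)
E(g) = sqrt(603/5 + g) (E(g) = sqrt(g + 603/5) = sqrt(603/5 + g))
E(514) + 462582 = sqrt(3015 + 25*514)/5 + 462582 = sqrt(3015 + 12850)/5 + 462582 = sqrt(15865)/5 + 462582 = 462582 + sqrt(15865)/5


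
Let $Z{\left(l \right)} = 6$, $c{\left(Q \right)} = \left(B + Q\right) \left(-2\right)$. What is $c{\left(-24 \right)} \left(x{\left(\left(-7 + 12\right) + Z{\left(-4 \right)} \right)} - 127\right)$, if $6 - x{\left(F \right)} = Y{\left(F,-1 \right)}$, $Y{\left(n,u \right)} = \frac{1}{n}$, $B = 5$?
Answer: $- \frac{50616}{11} \approx -4601.5$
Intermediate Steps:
$c{\left(Q \right)} = -10 - 2 Q$ ($c{\left(Q \right)} = \left(5 + Q\right) \left(-2\right) = -10 - 2 Q$)
$x{\left(F \right)} = 6 - \frac{1}{F}$
$c{\left(-24 \right)} \left(x{\left(\left(-7 + 12\right) + Z{\left(-4 \right)} \right)} - 127\right) = \left(-10 - -48\right) \left(\left(6 - \frac{1}{\left(-7 + 12\right) + 6}\right) - 127\right) = \left(-10 + 48\right) \left(\left(6 - \frac{1}{5 + 6}\right) - 127\right) = 38 \left(\left(6 - \frac{1}{11}\right) - 127\right) = 38 \left(\frac{65}{11} - 127\right) = 38 \left(- \frac{1332}{11}\right) = - \frac{50616}{11}$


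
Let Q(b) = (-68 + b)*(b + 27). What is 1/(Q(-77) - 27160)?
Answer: -1/19910 ≈ -5.0226e-5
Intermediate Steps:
Q(b) = (-68 + b)*(27 + b)
1/(Q(-77) - 27160) = 1/((-1836 + (-77)² - 41*(-77)) - 27160) = 1/((-1836 + 5929 + 3157) - 27160) = 1/(7250 - 27160) = 1/(-19910) = -1/19910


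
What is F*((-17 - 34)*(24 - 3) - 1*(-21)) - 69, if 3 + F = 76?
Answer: -76719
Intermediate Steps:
F = 73 (F = -3 + 76 = 73)
F*((-17 - 34)*(24 - 3) - 1*(-21)) - 69 = 73*((-17 - 34)*(24 - 3) - 1*(-21)) - 69 = 73*(-51*21 + 21) - 69 = 73*(-1071 + 21) - 69 = 73*(-1050) - 69 = -76650 - 69 = -76719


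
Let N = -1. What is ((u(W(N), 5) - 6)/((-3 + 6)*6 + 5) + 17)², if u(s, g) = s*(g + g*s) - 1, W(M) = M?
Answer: 147456/529 ≈ 278.74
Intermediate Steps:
u(s, g) = -1 + s*(g + g*s)
((u(W(N), 5) - 6)/((-3 + 6)*6 + 5) + 17)² = (((-1 + 5*(-1) + 5*(-1)²) - 6)/((-3 + 6)*6 + 5) + 17)² = (((-1 - 5 + 5*1) - 6)/(3*6 + 5) + 17)² = (((-1 - 5 + 5) - 6)/(18 + 5) + 17)² = ((-1 - 6)/23 + 17)² = (-7*1/23 + 17)² = (-7/23 + 17)² = (384/23)² = 147456/529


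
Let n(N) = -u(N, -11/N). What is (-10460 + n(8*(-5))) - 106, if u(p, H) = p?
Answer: -10526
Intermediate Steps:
n(N) = -N
(-10460 + n(8*(-5))) - 106 = (-10460 - 8*(-5)) - 106 = (-10460 - 1*(-40)) - 106 = (-10460 + 40) - 106 = -10420 - 106 = -10526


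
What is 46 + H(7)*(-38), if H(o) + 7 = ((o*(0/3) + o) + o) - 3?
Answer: -106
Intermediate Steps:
H(o) = -10 + 2*o (H(o) = -7 + (((o*(0/3) + o) + o) - 3) = -7 + (((o*(0*(⅓)) + o) + o) - 3) = -7 + (((o*0 + o) + o) - 3) = -7 + (((0 + o) + o) - 3) = -7 + ((o + o) - 3) = -7 + (2*o - 3) = -7 + (-3 + 2*o) = -10 + 2*o)
46 + H(7)*(-38) = 46 + (-10 + 2*7)*(-38) = 46 + (-10 + 14)*(-38) = 46 + 4*(-38) = 46 - 152 = -106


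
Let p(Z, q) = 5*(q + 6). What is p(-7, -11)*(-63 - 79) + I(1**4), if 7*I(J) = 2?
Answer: 24852/7 ≈ 3550.3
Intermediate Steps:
p(Z, q) = 30 + 5*q (p(Z, q) = 5*(6 + q) = 30 + 5*q)
I(J) = 2/7 (I(J) = (1/7)*2 = 2/7)
p(-7, -11)*(-63 - 79) + I(1**4) = (30 + 5*(-11))*(-63 - 79) + 2/7 = (30 - 55)*(-142) + 2/7 = -25*(-142) + 2/7 = 3550 + 2/7 = 24852/7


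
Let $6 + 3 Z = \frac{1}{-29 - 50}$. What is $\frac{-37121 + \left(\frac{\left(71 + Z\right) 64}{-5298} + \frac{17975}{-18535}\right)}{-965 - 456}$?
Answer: $\frac{86396003632094}{3307097266011} \approx 26.124$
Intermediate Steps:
$Z = - \frac{475}{237}$ ($Z = -2 + \frac{1}{3 \left(-29 - 50\right)} = -2 + \frac{1}{3 \left(-79\right)} = -2 + \frac{1}{3} \left(- \frac{1}{79}\right) = -2 - \frac{1}{237} = - \frac{475}{237} \approx -2.0042$)
$\frac{-37121 + \left(\frac{\left(71 + Z\right) 64}{-5298} + \frac{17975}{-18535}\right)}{-965 - 456} = \frac{-37121 + \left(\frac{\left(71 - \frac{475}{237}\right) 64}{-5298} + \frac{17975}{-18535}\right)}{-965 - 456} = \frac{-37121 + \left(\frac{16352}{237} \cdot 64 \left(- \frac{1}{5298}\right) + 17975 \left(- \frac{1}{18535}\right)\right)}{-1421} = \left(-37121 + \left(\frac{1046528}{237} \left(- \frac{1}{5298}\right) - \frac{3595}{3707}\right)\right) \left(- \frac{1}{1421}\right) = \left(-37121 - \frac{4196727383}{2327302791}\right) \left(- \frac{1}{1421}\right) = \left(- \frac{86396003632094}{2327302791}\right) \left(- \frac{1}{1421}\right) = \frac{86396003632094}{3307097266011}$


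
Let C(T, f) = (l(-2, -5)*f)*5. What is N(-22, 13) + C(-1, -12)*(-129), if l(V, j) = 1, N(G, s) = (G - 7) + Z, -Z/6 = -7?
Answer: 7753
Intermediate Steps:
Z = 42 (Z = -6*(-7) = 42)
N(G, s) = 35 + G (N(G, s) = (G - 7) + 42 = (-7 + G) + 42 = 35 + G)
C(T, f) = 5*f (C(T, f) = (1*f)*5 = f*5 = 5*f)
N(-22, 13) + C(-1, -12)*(-129) = (35 - 22) + (5*(-12))*(-129) = 13 - 60*(-129) = 13 + 7740 = 7753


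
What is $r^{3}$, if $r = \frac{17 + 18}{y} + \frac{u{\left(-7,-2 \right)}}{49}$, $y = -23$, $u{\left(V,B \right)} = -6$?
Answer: $- \frac{6362477477}{1431435383} \approx -4.4448$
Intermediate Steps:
$r = - \frac{1853}{1127}$ ($r = \frac{17 + 18}{-23} - \frac{6}{49} = 35 \left(- \frac{1}{23}\right) - \frac{6}{49} = - \frac{35}{23} - \frac{6}{49} = - \frac{1853}{1127} \approx -1.6442$)
$r^{3} = \left(- \frac{1853}{1127}\right)^{3} = - \frac{6362477477}{1431435383}$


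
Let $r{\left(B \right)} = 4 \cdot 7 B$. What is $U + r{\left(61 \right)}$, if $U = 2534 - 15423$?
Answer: $-11181$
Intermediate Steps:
$U = -12889$
$r{\left(B \right)} = 28 B$
$U + r{\left(61 \right)} = -12889 + 28 \cdot 61 = -12889 + 1708 = -11181$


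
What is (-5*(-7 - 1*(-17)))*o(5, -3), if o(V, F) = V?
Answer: -250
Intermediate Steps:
(-5*(-7 - 1*(-17)))*o(5, -3) = -5*(-7 - 1*(-17))*5 = -5*(-7 + 17)*5 = -5*10*5 = -50*5 = -250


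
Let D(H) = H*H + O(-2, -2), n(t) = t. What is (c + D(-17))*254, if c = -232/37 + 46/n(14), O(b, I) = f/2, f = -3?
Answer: 18717133/259 ≈ 72267.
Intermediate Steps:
O(b, I) = -3/2
D(H) = -3/2 + H**2 (D(H) = H*H - 3/2 = H**2 - 3/2 = -3/2 + H**2)
c = -773/259 (c = -232/37 + 46/14 = -232*1/37 + 46*(1/14) = -232/37 + 23/7 = -773/259 ≈ -2.9846)
(c + D(-17))*254 = (-773/259 + (-3/2 + (-17)**2))*254 = (-773/259 + (-3/2 + 289))*254 = (-773/259 + 575/2)*254 = (147379/518)*254 = 18717133/259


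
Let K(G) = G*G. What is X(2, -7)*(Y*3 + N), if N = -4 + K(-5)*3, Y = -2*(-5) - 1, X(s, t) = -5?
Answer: -490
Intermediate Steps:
K(G) = G²
Y = 9 (Y = 10 - 1 = 9)
N = 71 (N = -4 + (-5)²*3 = -4 + 25*3 = -4 + 75 = 71)
X(2, -7)*(Y*3 + N) = -5*(9*3 + 71) = -5*(27 + 71) = -5*98 = -490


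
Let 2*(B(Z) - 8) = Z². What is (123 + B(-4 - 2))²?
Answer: 22201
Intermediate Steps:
B(Z) = 8 + Z²/2
(123 + B(-4 - 2))² = (123 + (8 + (-4 - 2)²/2))² = (123 + (8 + (½)*(-6)²))² = (123 + (8 + (½)*36))² = (123 + (8 + 18))² = (123 + 26)² = 149² = 22201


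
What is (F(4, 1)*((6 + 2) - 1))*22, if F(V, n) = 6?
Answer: 924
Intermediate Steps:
(F(4, 1)*((6 + 2) - 1))*22 = (6*((6 + 2) - 1))*22 = (6*(8 - 1))*22 = (6*7)*22 = 42*22 = 924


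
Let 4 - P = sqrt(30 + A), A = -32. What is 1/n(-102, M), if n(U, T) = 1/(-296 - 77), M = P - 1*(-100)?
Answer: -373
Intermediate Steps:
P = 4 - I*sqrt(2) (P = 4 - sqrt(30 - 32) = 4 - sqrt(-2) = 4 - I*sqrt(2) ≈ 4.0 - 1.4142*I)
M = 104 - I*sqrt(2) (M = (4 - I*sqrt(2)) - 1*(-100) = (4 - I*sqrt(2)) + 100 = 104 - I*sqrt(2) ≈ 104.0 - 1.4142*I)
n(U, T) = -1/373 (n(U, T) = 1/(-373) = -1/373)
1/n(-102, M) = 1/(-1/373) = -373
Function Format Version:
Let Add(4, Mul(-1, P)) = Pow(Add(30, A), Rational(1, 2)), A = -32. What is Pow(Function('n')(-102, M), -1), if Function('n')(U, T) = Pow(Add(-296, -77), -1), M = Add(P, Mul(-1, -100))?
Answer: -373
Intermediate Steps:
P = Add(4, Mul(-1, I, Pow(2, Rational(1, 2)))) (P = Add(4, Mul(-1, Pow(Add(30, -32), Rational(1, 2)))) = Add(4, Mul(-1, Pow(-2, Rational(1, 2)))) = Add(4, Mul(-1, Mul(I, Pow(2, Rational(1, 2))))) = Add(4, Mul(-1, I, Pow(2, Rational(1, 2)))) ≈ Add(4.0000, Mul(-1.4142, I)))
M = Add(104, Mul(-1, I, Pow(2, Rational(1, 2)))) (M = Add(Add(4, Mul(-1, I, Pow(2, Rational(1, 2)))), Mul(-1, -100)) = Add(Add(4, Mul(-1, I, Pow(2, Rational(1, 2)))), 100) = Add(104, Mul(-1, I, Pow(2, Rational(1, 2)))) ≈ Add(104.00, Mul(-1.4142, I)))
Function('n')(U, T) = Rational(-1, 373) (Function('n')(U, T) = Pow(-373, -1) = Rational(-1, 373))
Pow(Function('n')(-102, M), -1) = Pow(Rational(-1, 373), -1) = -373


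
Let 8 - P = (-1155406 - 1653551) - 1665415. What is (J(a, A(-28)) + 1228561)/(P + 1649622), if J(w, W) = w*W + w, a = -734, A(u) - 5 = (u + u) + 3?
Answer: 1263059/6124002 ≈ 0.20625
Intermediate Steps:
A(u) = 8 + 2*u (A(u) = 5 + ((u + u) + 3) = 5 + (2*u + 3) = 5 + (3 + 2*u) = 8 + 2*u)
P = 4474380 (P = 8 - ((-1155406 - 1653551) - 1665415) = 8 - (-2808957 - 1665415) = 8 - 1*(-4474372) = 8 + 4474372 = 4474380)
J(w, W) = w + W*w (J(w, W) = W*w + w = w + W*w)
(J(a, A(-28)) + 1228561)/(P + 1649622) = (-734*(1 + (8 + 2*(-28))) + 1228561)/(4474380 + 1649622) = (-734*(1 + (8 - 56)) + 1228561)/6124002 = (-734*(1 - 48) + 1228561)*(1/6124002) = (-734*(-47) + 1228561)*(1/6124002) = (34498 + 1228561)*(1/6124002) = 1263059*(1/6124002) = 1263059/6124002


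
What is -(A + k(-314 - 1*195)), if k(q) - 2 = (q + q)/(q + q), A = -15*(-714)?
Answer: -10713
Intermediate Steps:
A = 10710
k(q) = 3 (k(q) = 2 + (q + q)/(q + q) = 2 + (2*q)/((2*q)) = 2 + (2*q)*(1/(2*q)) = 2 + 1 = 3)
-(A + k(-314 - 1*195)) = -(10710 + 3) = -1*10713 = -10713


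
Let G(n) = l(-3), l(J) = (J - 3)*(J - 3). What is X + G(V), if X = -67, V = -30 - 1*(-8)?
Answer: -31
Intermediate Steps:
V = -22 (V = -30 + 8 = -22)
l(J) = (-3 + J)**2 (l(J) = (-3 + J)*(-3 + J) = (-3 + J)**2)
G(n) = 36 (G(n) = (-3 - 3)**2 = (-6)**2 = 36)
X + G(V) = -67 + 36 = -31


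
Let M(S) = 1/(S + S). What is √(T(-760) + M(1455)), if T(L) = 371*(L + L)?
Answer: I*√4775330949090/2910 ≈ 750.95*I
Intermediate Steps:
M(S) = 1/(2*S)
T(L) = 742*L (T(L) = 371*(2*L) = 742*L)
√(T(-760) + M(1455)) = √(742*(-760) + (½)/1455) = √(-563920 + (½)*(1/1455)) = √(-563920 + 1/2910) = √(-1641007199/2910) = I*√4775330949090/2910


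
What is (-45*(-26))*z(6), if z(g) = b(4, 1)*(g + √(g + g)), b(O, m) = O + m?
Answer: 35100 + 11700*√3 ≈ 55365.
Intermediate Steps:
z(g) = 5*g + 5*√2*√g (z(g) = (4 + 1)*(g + √(g + g)) = 5*(g + √(2*g)) = 5*(g + √2*√g) = 5*g + 5*√2*√g)
(-45*(-26))*z(6) = (-45*(-26))*(5*6 + 5*√2*√6) = 1170*(30 + 10*√3) = 35100 + 11700*√3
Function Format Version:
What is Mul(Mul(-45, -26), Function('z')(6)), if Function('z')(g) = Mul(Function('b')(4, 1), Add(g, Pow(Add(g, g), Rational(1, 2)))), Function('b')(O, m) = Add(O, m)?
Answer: Add(35100, Mul(11700, Pow(3, Rational(1, 2)))) ≈ 55365.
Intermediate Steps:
Function('z')(g) = Add(Mul(5, g), Mul(5, Pow(2, Rational(1, 2)), Pow(g, Rational(1, 2)))) (Function('z')(g) = Mul(Add(4, 1), Add(g, Pow(Add(g, g), Rational(1, 2)))) = Mul(5, Add(g, Pow(Mul(2, g), Rational(1, 2)))) = Mul(5, Add(g, Mul(Pow(2, Rational(1, 2)), Pow(g, Rational(1, 2))))) = Add(Mul(5, g), Mul(5, Pow(2, Rational(1, 2)), Pow(g, Rational(1, 2)))))
Mul(Mul(-45, -26), Function('z')(6)) = Mul(Mul(-45, -26), Add(Mul(5, 6), Mul(5, Pow(2, Rational(1, 2)), Pow(6, Rational(1, 2))))) = Mul(1170, Add(30, Mul(10, Pow(3, Rational(1, 2))))) = Add(35100, Mul(11700, Pow(3, Rational(1, 2))))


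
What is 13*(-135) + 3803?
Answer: 2048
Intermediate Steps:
13*(-135) + 3803 = -1755 + 3803 = 2048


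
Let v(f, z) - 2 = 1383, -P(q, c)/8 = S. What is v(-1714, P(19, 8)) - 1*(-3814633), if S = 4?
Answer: 3816018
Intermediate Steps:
P(q, c) = -32 (P(q, c) = -8*4 = -32)
v(f, z) = 1385 (v(f, z) = 2 + 1383 = 1385)
v(-1714, P(19, 8)) - 1*(-3814633) = 1385 - 1*(-3814633) = 1385 + 3814633 = 3816018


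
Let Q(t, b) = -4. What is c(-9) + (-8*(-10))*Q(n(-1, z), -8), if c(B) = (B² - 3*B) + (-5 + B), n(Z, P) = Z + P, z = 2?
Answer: -226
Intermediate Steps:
n(Z, P) = P + Z
c(B) = -5 + B² - 2*B
c(-9) + (-8*(-10))*Q(n(-1, z), -8) = (-5 + (-9)² - 2*(-9)) - 8*(-10)*(-4) = (-5 + 81 + 18) + 80*(-4) = 94 - 320 = -226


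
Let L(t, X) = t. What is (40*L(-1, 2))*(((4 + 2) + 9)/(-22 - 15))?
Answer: 600/37 ≈ 16.216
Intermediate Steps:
(40*L(-1, 2))*(((4 + 2) + 9)/(-22 - 15)) = (40*(-1))*(((4 + 2) + 9)/(-22 - 15)) = -40*(6 + 9)/(-37) = -600*(-1)/37 = -40*(-15/37) = 600/37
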